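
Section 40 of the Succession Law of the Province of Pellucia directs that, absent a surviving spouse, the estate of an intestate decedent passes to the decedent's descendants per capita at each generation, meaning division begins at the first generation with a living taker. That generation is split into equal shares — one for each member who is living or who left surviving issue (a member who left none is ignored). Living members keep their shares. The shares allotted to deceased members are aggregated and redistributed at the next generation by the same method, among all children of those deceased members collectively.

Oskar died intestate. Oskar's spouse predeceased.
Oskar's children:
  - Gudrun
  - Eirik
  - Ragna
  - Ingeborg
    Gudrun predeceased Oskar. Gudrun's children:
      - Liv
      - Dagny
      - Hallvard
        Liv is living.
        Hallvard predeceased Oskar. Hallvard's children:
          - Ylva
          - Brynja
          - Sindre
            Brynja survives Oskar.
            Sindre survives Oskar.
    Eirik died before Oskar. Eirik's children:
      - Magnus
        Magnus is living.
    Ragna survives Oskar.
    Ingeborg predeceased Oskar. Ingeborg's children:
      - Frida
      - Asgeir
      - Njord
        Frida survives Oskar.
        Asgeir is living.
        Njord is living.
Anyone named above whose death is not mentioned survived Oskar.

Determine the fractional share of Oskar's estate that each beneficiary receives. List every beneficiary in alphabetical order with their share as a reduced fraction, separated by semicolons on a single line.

There is no surviving spouse, so the entire estate passes to Oskar's descendants per capita at each generation.
At generation 1 (Gudrun, Eirik, Ragna, Ingeborg) there are 4 shares of (1)/4 = 1/4 each.
Living: Ragna — each takes 1/4.
Deceased: Gudrun, Eirik, and Ingeborg. Their combined 3/4 is pooled and carried to generation 2.
At generation 2 (Liv, Dagny, Hallvard, Magnus, Frida, Asgeir, Njord) there are 7 shares of (3/4)/7 = 3/28 each.
Living: Liv, Dagny, Magnus, Frida, Asgeir, and Njord — each takes 3/28.
Deceased: Hallvard. That 3/28 share is carried to generation 3.
At generation 3 (Ylva, Brynja, Sindre) there are 3 shares of (3/28)/3 = 1/28 each.
Living: Ylva, Brynja, and Sindre — each takes 1/28.

Asgeir 3/28; Brynja 1/28; Dagny 3/28; Frida 3/28; Liv 3/28; Magnus 3/28; Njord 3/28; Ragna 1/4; Sindre 1/28; Ylva 1/28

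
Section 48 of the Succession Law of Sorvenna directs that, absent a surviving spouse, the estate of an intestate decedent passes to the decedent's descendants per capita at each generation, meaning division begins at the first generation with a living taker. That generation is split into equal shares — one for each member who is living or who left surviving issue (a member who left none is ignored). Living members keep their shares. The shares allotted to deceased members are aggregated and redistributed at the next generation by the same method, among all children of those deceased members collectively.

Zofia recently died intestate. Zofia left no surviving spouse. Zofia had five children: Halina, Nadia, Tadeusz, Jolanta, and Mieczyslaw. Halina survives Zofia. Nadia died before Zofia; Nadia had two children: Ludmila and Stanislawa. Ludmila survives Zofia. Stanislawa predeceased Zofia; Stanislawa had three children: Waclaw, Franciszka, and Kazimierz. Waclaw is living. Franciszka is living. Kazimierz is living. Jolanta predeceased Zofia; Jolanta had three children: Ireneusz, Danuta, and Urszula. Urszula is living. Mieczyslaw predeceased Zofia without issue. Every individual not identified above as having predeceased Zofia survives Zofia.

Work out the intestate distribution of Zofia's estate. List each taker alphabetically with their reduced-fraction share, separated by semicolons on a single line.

Danuta 1/10; Franciszka 1/30; Halina 1/4; Ireneusz 1/10; Kazimierz 1/30; Ludmila 1/10; Tadeusz 1/4; Urszula 1/10; Waclaw 1/30

There is no surviving spouse, so the entire estate passes to Zofia's descendants per capita at each generation.
At generation 1 (Halina, Nadia, Tadeusz, Jolanta) there are 4 shares of (1)/4 = 1/4 each.
Living: Halina and Tadeusz — each takes 1/4.
Deceased: Nadia and Jolanta. Their combined 1/2 is pooled and carried to generation 2.
At generation 2 (Ludmila, Stanislawa, Ireneusz, Danuta, Urszula) there are 5 shares of (1/2)/5 = 1/10 each.
Living: Ludmila, Ireneusz, Danuta, and Urszula — each takes 1/10.
Deceased: Stanislawa. That 1/10 share is carried to generation 3.
At generation 3 (Waclaw, Franciszka, Kazimierz) there are 3 shares of (1/10)/3 = 1/30 each.
Living: Waclaw, Franciszka, and Kazimierz — each takes 1/30.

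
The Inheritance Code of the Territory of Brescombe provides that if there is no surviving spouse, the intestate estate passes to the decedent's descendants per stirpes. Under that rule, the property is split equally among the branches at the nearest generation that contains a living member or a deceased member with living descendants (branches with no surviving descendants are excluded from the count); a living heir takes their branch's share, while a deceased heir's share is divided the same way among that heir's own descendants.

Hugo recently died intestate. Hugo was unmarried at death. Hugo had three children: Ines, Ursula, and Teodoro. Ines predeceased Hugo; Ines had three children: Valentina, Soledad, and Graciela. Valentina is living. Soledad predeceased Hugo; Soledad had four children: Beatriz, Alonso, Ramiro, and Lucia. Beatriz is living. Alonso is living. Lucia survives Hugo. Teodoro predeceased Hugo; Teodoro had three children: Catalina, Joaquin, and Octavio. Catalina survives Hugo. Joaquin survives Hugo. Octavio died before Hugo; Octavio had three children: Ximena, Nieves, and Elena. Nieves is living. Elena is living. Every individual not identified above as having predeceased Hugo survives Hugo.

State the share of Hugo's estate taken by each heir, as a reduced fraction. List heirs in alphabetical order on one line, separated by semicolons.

There is no surviving spouse, so the entire estate passes to Hugo's descendants per stirpes.
The estate is divided into 3 equal shares of 1/3 among Ines, Ursula, Teodoro.
Ines predeceased; the 1/3 allotted to Ines's branch passes to Ines's issue by representation.
The 1/3 is divided into 3 equal shares of 1/9 among Valentina, Soledad, Graciela.
Valentina is living and takes 1/9.
Soledad predeceased; the 1/9 allotted to Soledad's branch passes to Soledad's issue by representation.
The 1/9 is divided into 4 equal shares of 1/36 among Beatriz, Alonso, Ramiro, Lucia.
Beatriz is living and takes 1/36.
Alonso is living and takes 1/36.
Ramiro is living and takes 1/36.
Lucia is living and takes 1/36.
Graciela is living and takes 1/9.
Ursula is living and takes 1/3.
Teodoro predeceased; the 1/3 allotted to Teodoro's branch passes to Teodoro's issue by representation.
The 1/3 is divided into 3 equal shares of 1/9 among Catalina, Joaquin, Octavio.
Catalina is living and takes 1/9.
Joaquin is living and takes 1/9.
Octavio predeceased; the 1/9 allotted to Octavio's branch passes to Octavio's issue by representation.
The 1/9 is divided into 3 equal shares of 1/27 among Ximena, Nieves, Elena.
Ximena is living and takes 1/27.
Nieves is living and takes 1/27.
Elena is living and takes 1/27.

Alonso 1/36; Beatriz 1/36; Catalina 1/9; Elena 1/27; Graciela 1/9; Joaquin 1/9; Lucia 1/36; Nieves 1/27; Ramiro 1/36; Ursula 1/3; Valentina 1/9; Ximena 1/27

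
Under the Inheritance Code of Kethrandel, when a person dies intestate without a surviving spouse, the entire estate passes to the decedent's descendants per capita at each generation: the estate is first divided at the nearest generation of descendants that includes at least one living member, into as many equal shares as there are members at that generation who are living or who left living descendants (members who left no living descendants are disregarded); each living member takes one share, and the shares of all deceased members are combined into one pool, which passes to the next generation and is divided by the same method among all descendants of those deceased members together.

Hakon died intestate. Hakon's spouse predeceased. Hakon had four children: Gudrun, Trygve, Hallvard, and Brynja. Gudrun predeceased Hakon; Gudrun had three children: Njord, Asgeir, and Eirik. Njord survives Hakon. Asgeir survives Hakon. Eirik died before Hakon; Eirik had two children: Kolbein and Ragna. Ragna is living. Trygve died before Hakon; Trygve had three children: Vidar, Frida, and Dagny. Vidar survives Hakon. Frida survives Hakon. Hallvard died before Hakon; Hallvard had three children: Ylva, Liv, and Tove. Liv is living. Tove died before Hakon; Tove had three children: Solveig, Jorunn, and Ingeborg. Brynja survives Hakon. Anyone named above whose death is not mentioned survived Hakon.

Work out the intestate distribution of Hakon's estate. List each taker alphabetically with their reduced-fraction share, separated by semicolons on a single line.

Asgeir 1/12; Brynja 1/4; Dagny 1/12; Frida 1/12; Ingeborg 1/30; Jorunn 1/30; Kolbein 1/30; Liv 1/12; Njord 1/12; Ragna 1/30; Solveig 1/30; Vidar 1/12; Ylva 1/12

There is no surviving spouse, so the entire estate passes to Hakon's descendants per capita at each generation.
At generation 1 (Gudrun, Trygve, Hallvard, Brynja) there are 4 shares of (1)/4 = 1/4 each.
Living: Brynja — each takes 1/4.
Deceased: Gudrun, Trygve, and Hallvard. Their combined 3/4 is pooled and carried to generation 2.
At generation 2 (Njord, Asgeir, Eirik, Vidar, Frida, Dagny, Ylva, Liv, Tove) there are 9 shares of (3/4)/9 = 1/12 each.
Living: Njord, Asgeir, Vidar, Frida, Dagny, Ylva, and Liv — each takes 1/12.
Deceased: Eirik and Tove. Their combined 1/6 is pooled and carried to generation 3.
At generation 3 (Kolbein, Ragna, Solveig, Jorunn, Ingeborg) there are 5 shares of (1/6)/5 = 1/30 each.
Living: Kolbein, Ragna, Solveig, Jorunn, and Ingeborg — each takes 1/30.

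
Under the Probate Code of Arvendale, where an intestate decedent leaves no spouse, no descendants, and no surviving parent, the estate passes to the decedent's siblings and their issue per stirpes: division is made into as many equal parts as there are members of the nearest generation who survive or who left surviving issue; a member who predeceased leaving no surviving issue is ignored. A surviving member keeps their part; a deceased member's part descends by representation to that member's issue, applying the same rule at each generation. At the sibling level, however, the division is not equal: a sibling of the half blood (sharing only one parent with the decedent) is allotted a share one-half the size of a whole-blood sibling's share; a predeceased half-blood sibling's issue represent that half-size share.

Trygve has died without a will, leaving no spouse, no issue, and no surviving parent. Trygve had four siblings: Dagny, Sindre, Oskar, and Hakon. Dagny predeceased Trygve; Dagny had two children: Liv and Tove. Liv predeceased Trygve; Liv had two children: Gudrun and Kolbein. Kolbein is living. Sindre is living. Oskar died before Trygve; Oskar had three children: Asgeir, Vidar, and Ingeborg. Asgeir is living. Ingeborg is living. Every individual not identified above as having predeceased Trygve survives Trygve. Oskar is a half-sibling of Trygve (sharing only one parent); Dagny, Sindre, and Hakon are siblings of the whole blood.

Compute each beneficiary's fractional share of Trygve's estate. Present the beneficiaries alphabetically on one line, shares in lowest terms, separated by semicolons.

Asgeir 1/21; Gudrun 1/14; Hakon 2/7; Ingeborg 1/21; Kolbein 1/14; Sindre 2/7; Tove 1/7; Vidar 1/21

No spouse, descendants, or parent survives, so the estate passes to Trygve's siblings per stirpes.
Half-blood siblings count for one-half the weight of whole-blood siblings at the initial division.
Dividing 1 in proportion to weights (total weight 7/2): Dagny (weight 1) → 2/7; Sindre (weight 1) → 2/7; Oskar (weight 1/2) → 1/7; Hakon (weight 1) → 2/7.
Dagny predeceased; the 2/7 allotted to Dagny's branch passes to Dagny's issue by representation.
The 2/7 is divided into 2 equal shares of 1/7 among Liv, Tove.
Liv predeceased; the 1/7 allotted to Liv's branch passes to Liv's issue by representation.
The 1/7 is divided into 2 equal shares of 1/14 among Gudrun, Kolbein.
Gudrun is living and takes 1/14.
Kolbein is living and takes 1/14.
Tove is living and takes 1/7.
Sindre is living and takes 2/7.
Oskar predeceased; the 1/7 allotted to Oskar's branch passes to Oskar's issue by representation.
The 1/7 is divided into 3 equal shares of 1/21 among Asgeir, Vidar, Ingeborg.
Asgeir is living and takes 1/21.
Vidar is living and takes 1/21.
Ingeborg is living and takes 1/21.
Hakon is living and takes 2/7.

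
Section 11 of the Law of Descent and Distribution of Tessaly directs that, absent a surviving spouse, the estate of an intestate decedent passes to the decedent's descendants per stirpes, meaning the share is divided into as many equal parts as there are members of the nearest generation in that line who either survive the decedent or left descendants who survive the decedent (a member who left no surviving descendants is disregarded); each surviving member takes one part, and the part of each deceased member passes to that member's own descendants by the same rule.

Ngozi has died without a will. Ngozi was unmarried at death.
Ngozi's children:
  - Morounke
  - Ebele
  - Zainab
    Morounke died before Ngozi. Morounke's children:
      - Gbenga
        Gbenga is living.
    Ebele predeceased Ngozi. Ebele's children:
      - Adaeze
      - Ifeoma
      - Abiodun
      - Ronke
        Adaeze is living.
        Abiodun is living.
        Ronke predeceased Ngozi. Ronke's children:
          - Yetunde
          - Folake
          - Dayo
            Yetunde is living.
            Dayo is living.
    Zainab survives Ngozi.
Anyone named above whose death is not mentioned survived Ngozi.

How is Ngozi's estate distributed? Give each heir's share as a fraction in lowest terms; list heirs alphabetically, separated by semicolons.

There is no surviving spouse, so the entire estate passes to Ngozi's descendants per stirpes.
The estate is divided into 3 equal shares of 1/3 among Morounke, Ebele, Zainab.
Morounke predeceased; the 1/3 allotted to Morounke's branch passes to Morounke's issue by representation.
Gbenga is the sole taker at this level and receives the full 1/3.
Ebele predeceased; the 1/3 allotted to Ebele's branch passes to Ebele's issue by representation.
The 1/3 is divided into 4 equal shares of 1/12 among Adaeze, Ifeoma, Abiodun, Ronke.
Adaeze is living and takes 1/12.
Ifeoma is living and takes 1/12.
Abiodun is living and takes 1/12.
Ronke predeceased; the 1/12 allotted to Ronke's branch passes to Ronke's issue by representation.
The 1/12 is divided into 3 equal shares of 1/36 among Yetunde, Folake, Dayo.
Yetunde is living and takes 1/36.
Folake is living and takes 1/36.
Dayo is living and takes 1/36.
Zainab is living and takes 1/3.

Abiodun 1/12; Adaeze 1/12; Dayo 1/36; Folake 1/36; Gbenga 1/3; Ifeoma 1/12; Yetunde 1/36; Zainab 1/3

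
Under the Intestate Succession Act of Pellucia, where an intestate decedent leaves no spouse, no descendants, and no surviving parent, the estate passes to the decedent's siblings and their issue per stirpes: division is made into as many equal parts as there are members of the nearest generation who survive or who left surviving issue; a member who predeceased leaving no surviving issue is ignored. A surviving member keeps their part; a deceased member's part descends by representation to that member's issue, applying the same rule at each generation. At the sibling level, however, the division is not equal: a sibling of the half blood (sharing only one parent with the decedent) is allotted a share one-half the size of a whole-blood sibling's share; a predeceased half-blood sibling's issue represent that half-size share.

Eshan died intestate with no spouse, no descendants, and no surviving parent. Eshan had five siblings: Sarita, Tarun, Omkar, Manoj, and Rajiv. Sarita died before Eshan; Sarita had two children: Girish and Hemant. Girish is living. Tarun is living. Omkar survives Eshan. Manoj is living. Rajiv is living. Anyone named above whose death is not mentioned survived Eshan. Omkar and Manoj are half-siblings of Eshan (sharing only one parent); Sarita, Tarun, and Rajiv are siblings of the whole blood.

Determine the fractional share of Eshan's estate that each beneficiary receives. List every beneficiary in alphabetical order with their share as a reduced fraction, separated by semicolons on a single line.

Girish 1/8; Hemant 1/8; Manoj 1/8; Omkar 1/8; Rajiv 1/4; Tarun 1/4

No spouse, descendants, or parent survives, so the estate passes to Eshan's siblings per stirpes.
Half-blood siblings count for one-half the weight of whole-blood siblings at the initial division.
Dividing 1 in proportion to weights (total weight 4): Sarita (weight 1) → 1/4; Tarun (weight 1) → 1/4; Omkar (weight 1/2) → 1/8; Manoj (weight 1/2) → 1/8; Rajiv (weight 1) → 1/4.
Sarita predeceased; the 1/4 allotted to Sarita's branch passes to Sarita's issue by representation.
The 1/4 is divided into 2 equal shares of 1/8 among Girish, Hemant.
Girish is living and takes 1/8.
Hemant is living and takes 1/8.
Tarun is living and takes 1/4.
Omkar is living and takes 1/8.
Manoj is living and takes 1/8.
Rajiv is living and takes 1/4.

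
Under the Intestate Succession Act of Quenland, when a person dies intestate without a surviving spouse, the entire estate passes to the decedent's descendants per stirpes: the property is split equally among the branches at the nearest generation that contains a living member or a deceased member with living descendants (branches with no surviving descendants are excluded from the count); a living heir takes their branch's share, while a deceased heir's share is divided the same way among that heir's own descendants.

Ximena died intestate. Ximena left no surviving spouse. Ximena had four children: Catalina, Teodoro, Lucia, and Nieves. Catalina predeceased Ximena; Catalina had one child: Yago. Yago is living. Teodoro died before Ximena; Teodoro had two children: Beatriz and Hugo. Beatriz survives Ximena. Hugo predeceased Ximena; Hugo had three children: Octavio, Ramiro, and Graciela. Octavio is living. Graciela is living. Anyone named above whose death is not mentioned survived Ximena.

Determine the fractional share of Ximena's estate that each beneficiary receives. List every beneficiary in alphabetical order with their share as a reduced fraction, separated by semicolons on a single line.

There is no surviving spouse, so the entire estate passes to Ximena's descendants per stirpes.
The estate is divided into 4 equal shares of 1/4 among Catalina, Teodoro, Lucia, Nieves.
Catalina predeceased; the 1/4 allotted to Catalina's branch passes to Catalina's issue by representation.
Yago is the sole taker at this level and receives the full 1/4.
Teodoro predeceased; the 1/4 allotted to Teodoro's branch passes to Teodoro's issue by representation.
The 1/4 is divided into 2 equal shares of 1/8 among Beatriz, Hugo.
Beatriz is living and takes 1/8.
Hugo predeceased; the 1/8 allotted to Hugo's branch passes to Hugo's issue by representation.
The 1/8 is divided into 3 equal shares of 1/24 among Octavio, Ramiro, Graciela.
Octavio is living and takes 1/24.
Ramiro is living and takes 1/24.
Graciela is living and takes 1/24.
Lucia is living and takes 1/4.
Nieves is living and takes 1/4.

Beatriz 1/8; Graciela 1/24; Lucia 1/4; Nieves 1/4; Octavio 1/24; Ramiro 1/24; Yago 1/4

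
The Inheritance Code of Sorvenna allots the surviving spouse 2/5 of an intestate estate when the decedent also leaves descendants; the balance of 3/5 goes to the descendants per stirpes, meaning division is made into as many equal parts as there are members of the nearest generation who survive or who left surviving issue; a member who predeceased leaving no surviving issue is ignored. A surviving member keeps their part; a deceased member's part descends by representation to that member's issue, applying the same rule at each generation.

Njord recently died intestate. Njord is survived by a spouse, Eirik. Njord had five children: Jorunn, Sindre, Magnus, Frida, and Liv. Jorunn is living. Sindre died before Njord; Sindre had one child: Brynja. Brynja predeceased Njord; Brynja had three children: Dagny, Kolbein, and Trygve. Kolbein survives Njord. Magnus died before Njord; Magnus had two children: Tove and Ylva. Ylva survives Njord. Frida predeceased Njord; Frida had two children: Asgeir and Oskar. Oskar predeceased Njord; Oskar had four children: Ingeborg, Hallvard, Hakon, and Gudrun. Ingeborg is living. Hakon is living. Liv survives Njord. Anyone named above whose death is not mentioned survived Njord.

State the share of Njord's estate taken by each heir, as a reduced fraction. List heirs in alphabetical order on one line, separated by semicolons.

Asgeir 3/50; Dagny 1/25; Eirik 2/5; Gudrun 3/200; Hakon 3/200; Hallvard 3/200; Ingeborg 3/200; Jorunn 3/25; Kolbein 1/25; Liv 3/25; Tove 3/50; Trygve 1/25; Ylva 3/50

Eirik, as surviving spouse, takes 2/5.
The remaining 3/5 passes to Njord's descendants per stirpes.
The 3/5 is divided into 5 equal shares of 3/25 among Jorunn, Sindre, Magnus, Frida, Liv.
Jorunn is living and takes 3/25.
Sindre predeceased; the 3/25 allotted to Sindre's branch passes to Sindre's issue by representation.
Brynja's line is the sole branch at this level, so the full 3/25 passes to Brynja's issue by representation.
The 3/25 is divided into 3 equal shares of 1/25 among Dagny, Kolbein, Trygve.
Dagny is living and takes 1/25.
Kolbein is living and takes 1/25.
Trygve is living and takes 1/25.
Magnus predeceased; the 3/25 allotted to Magnus's branch passes to Magnus's issue by representation.
The 3/25 is divided into 2 equal shares of 3/50 among Tove, Ylva.
Tove is living and takes 3/50.
Ylva is living and takes 3/50.
Frida predeceased; the 3/25 allotted to Frida's branch passes to Frida's issue by representation.
The 3/25 is divided into 2 equal shares of 3/50 among Asgeir, Oskar.
Asgeir is living and takes 3/50.
Oskar predeceased; the 3/50 allotted to Oskar's branch passes to Oskar's issue by representation.
The 3/50 is divided into 4 equal shares of 3/200 among Ingeborg, Hallvard, Hakon, Gudrun.
Ingeborg is living and takes 3/200.
Hallvard is living and takes 3/200.
Hakon is living and takes 3/200.
Gudrun is living and takes 3/200.
Liv is living and takes 3/25.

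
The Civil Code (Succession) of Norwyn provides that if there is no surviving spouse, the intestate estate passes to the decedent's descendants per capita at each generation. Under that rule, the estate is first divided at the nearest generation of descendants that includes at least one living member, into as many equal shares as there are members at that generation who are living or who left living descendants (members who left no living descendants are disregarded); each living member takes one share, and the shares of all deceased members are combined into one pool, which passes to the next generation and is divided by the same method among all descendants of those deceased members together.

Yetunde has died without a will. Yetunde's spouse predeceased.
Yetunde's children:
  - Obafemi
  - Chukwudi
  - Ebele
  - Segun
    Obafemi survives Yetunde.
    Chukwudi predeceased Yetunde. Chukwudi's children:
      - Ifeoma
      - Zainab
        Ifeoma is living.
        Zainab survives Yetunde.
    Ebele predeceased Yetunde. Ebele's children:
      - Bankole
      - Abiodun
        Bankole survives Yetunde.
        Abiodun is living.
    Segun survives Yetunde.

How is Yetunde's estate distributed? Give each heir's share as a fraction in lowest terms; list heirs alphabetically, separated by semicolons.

There is no surviving spouse, so the entire estate passes to Yetunde's descendants per capita at each generation.
At generation 1 (Obafemi, Chukwudi, Ebele, Segun) there are 4 shares of (1)/4 = 1/4 each.
Living: Obafemi and Segun — each takes 1/4.
Deceased: Chukwudi and Ebele. Their combined 1/2 is pooled and carried to generation 2.
At generation 2 (Ifeoma, Zainab, Bankole, Abiodun) there are 4 shares of (1/2)/4 = 1/8 each.
Living: Ifeoma, Zainab, Bankole, and Abiodun — each takes 1/8.

Abiodun 1/8; Bankole 1/8; Ifeoma 1/8; Obafemi 1/4; Segun 1/4; Zainab 1/8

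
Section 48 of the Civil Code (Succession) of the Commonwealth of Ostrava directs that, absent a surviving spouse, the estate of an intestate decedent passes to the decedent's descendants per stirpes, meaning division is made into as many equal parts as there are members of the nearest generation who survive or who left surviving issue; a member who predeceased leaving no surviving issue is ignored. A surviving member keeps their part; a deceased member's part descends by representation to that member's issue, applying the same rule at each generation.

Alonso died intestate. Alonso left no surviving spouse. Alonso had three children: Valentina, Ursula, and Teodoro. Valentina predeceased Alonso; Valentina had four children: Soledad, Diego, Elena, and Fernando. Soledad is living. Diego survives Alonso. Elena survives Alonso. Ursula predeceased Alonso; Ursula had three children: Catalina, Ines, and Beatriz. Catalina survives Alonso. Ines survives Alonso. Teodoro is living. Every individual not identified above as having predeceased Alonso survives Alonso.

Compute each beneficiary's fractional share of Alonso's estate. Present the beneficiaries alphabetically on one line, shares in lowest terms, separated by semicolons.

Beatriz 1/9; Catalina 1/9; Diego 1/12; Elena 1/12; Fernando 1/12; Ines 1/9; Soledad 1/12; Teodoro 1/3

There is no surviving spouse, so the entire estate passes to Alonso's descendants per stirpes.
The estate is divided into 3 equal shares of 1/3 among Valentina, Ursula, Teodoro.
Valentina predeceased; the 1/3 allotted to Valentina's branch passes to Valentina's issue by representation.
The 1/3 is divided into 4 equal shares of 1/12 among Soledad, Diego, Elena, Fernando.
Soledad is living and takes 1/12.
Diego is living and takes 1/12.
Elena is living and takes 1/12.
Fernando is living and takes 1/12.
Ursula predeceased; the 1/3 allotted to Ursula's branch passes to Ursula's issue by representation.
The 1/3 is divided into 3 equal shares of 1/9 among Catalina, Ines, Beatriz.
Catalina is living and takes 1/9.
Ines is living and takes 1/9.
Beatriz is living and takes 1/9.
Teodoro is living and takes 1/3.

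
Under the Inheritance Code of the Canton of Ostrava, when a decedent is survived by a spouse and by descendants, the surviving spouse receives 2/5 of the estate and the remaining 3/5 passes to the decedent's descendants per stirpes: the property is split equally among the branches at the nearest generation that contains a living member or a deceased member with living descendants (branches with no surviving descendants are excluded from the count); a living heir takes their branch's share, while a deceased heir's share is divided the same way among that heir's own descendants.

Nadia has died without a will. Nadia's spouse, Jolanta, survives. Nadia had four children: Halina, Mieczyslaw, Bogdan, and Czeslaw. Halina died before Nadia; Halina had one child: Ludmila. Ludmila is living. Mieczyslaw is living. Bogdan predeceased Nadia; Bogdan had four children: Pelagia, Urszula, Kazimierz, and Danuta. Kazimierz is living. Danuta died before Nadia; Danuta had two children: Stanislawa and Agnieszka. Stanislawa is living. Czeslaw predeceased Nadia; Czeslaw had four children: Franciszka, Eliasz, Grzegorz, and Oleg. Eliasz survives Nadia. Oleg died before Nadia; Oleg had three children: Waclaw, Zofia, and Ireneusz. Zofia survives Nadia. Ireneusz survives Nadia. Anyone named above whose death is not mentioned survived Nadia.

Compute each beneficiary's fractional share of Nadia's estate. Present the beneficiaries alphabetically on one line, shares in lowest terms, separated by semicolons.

Agnieszka 3/160; Eliasz 3/80; Franciszka 3/80; Grzegorz 3/80; Ireneusz 1/80; Jolanta 2/5; Kazimierz 3/80; Ludmila 3/20; Mieczyslaw 3/20; Pelagia 3/80; Stanislawa 3/160; Urszula 3/80; Waclaw 1/80; Zofia 1/80

Jolanta, as surviving spouse, takes 2/5.
The remaining 3/5 passes to Nadia's descendants per stirpes.
The 3/5 is divided into 4 equal shares of 3/20 among Halina, Mieczyslaw, Bogdan, Czeslaw.
Halina predeceased; the 3/20 allotted to Halina's branch passes to Halina's issue by representation.
Ludmila is the sole taker at this level and receives the full 3/20.
Mieczyslaw is living and takes 3/20.
Bogdan predeceased; the 3/20 allotted to Bogdan's branch passes to Bogdan's issue by representation.
The 3/20 is divided into 4 equal shares of 3/80 among Pelagia, Urszula, Kazimierz, Danuta.
Pelagia is living and takes 3/80.
Urszula is living and takes 3/80.
Kazimierz is living and takes 3/80.
Danuta predeceased; the 3/80 allotted to Danuta's branch passes to Danuta's issue by representation.
The 3/80 is divided into 2 equal shares of 3/160 among Stanislawa, Agnieszka.
Stanislawa is living and takes 3/160.
Agnieszka is living and takes 3/160.
Czeslaw predeceased; the 3/20 allotted to Czeslaw's branch passes to Czeslaw's issue by representation.
The 3/20 is divided into 4 equal shares of 3/80 among Franciszka, Eliasz, Grzegorz, Oleg.
Franciszka is living and takes 3/80.
Eliasz is living and takes 3/80.
Grzegorz is living and takes 3/80.
Oleg predeceased; the 3/80 allotted to Oleg's branch passes to Oleg's issue by representation.
The 3/80 is divided into 3 equal shares of 1/80 among Waclaw, Zofia, Ireneusz.
Waclaw is living and takes 1/80.
Zofia is living and takes 1/80.
Ireneusz is living and takes 1/80.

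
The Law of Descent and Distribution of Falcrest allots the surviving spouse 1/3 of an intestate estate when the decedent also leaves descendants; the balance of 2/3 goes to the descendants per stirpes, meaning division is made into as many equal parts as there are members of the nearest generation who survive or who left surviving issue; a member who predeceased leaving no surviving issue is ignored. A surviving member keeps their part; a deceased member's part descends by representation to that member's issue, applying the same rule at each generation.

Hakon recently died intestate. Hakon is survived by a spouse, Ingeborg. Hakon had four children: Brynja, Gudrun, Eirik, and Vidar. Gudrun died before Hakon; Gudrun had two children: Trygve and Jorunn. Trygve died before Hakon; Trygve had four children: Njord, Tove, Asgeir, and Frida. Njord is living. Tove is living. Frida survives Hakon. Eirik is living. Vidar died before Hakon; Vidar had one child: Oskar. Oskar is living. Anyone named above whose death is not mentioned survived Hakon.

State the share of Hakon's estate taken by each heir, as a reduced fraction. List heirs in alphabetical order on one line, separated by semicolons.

Ingeborg, as surviving spouse, takes 1/3.
The remaining 2/3 passes to Hakon's descendants per stirpes.
The 2/3 is divided into 4 equal shares of 1/6 among Brynja, Gudrun, Eirik, Vidar.
Brynja is living and takes 1/6.
Gudrun predeceased; the 1/6 allotted to Gudrun's branch passes to Gudrun's issue by representation.
The 1/6 is divided into 2 equal shares of 1/12 among Trygve, Jorunn.
Trygve predeceased; the 1/12 allotted to Trygve's branch passes to Trygve's issue by representation.
The 1/12 is divided into 4 equal shares of 1/48 among Njord, Tove, Asgeir, Frida.
Njord is living and takes 1/48.
Tove is living and takes 1/48.
Asgeir is living and takes 1/48.
Frida is living and takes 1/48.
Jorunn is living and takes 1/12.
Eirik is living and takes 1/6.
Vidar predeceased; the 1/6 allotted to Vidar's branch passes to Vidar's issue by representation.
Oskar is the sole taker at this level and receives the full 1/6.

Asgeir 1/48; Brynja 1/6; Eirik 1/6; Frida 1/48; Ingeborg 1/3; Jorunn 1/12; Njord 1/48; Oskar 1/6; Tove 1/48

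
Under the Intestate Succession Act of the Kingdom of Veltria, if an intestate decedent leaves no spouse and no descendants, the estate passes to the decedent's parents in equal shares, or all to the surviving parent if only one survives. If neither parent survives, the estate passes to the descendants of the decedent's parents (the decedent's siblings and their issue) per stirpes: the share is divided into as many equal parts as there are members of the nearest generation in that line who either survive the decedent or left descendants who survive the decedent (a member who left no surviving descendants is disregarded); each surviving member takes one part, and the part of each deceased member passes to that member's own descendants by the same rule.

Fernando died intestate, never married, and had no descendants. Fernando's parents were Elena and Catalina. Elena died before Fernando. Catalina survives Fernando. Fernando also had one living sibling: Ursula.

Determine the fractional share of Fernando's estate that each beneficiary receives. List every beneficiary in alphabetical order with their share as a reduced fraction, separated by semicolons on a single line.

Catalina 1

Only one parent, Catalina, survives, so Catalina takes the entire estate. The siblings take nothing because a surviving parent has priority.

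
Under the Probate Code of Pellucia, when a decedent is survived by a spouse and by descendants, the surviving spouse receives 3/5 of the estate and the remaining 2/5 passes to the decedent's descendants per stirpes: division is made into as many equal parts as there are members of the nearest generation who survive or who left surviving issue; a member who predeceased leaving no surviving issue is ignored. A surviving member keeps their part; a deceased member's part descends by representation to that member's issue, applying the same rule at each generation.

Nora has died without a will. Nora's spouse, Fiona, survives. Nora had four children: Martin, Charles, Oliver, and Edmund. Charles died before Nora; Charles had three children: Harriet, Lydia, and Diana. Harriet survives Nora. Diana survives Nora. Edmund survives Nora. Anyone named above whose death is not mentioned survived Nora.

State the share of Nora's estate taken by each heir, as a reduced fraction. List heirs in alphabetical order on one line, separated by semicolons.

Fiona, as surviving spouse, takes 3/5.
The remaining 2/5 passes to Nora's descendants per stirpes.
The 2/5 is divided into 4 equal shares of 1/10 among Martin, Charles, Oliver, Edmund.
Martin is living and takes 1/10.
Charles predeceased; the 1/10 allotted to Charles's branch passes to Charles's issue by representation.
The 1/10 is divided into 3 equal shares of 1/30 among Harriet, Lydia, Diana.
Harriet is living and takes 1/30.
Lydia is living and takes 1/30.
Diana is living and takes 1/30.
Oliver is living and takes 1/10.
Edmund is living and takes 1/10.

Diana 1/30; Edmund 1/10; Fiona 3/5; Harriet 1/30; Lydia 1/30; Martin 1/10; Oliver 1/10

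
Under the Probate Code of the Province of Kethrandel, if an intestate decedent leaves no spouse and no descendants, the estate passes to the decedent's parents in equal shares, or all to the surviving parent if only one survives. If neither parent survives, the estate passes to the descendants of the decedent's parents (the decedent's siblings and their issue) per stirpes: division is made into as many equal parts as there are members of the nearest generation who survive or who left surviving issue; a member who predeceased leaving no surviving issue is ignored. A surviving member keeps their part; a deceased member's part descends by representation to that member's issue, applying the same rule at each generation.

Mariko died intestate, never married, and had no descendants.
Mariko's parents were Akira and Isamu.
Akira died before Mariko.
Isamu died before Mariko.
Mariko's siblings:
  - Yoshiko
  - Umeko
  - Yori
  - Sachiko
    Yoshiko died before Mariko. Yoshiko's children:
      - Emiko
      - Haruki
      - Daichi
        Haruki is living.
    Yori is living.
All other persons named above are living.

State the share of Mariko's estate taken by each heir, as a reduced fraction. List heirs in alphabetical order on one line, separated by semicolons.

Neither parent survives and there are no descendants, so the estate passes to Mariko's siblings and their issue per stirpes.
The estate is divided into 4 equal shares of 1/4 among Yoshiko, Umeko, Yori, Sachiko.
Yoshiko predeceased; the 1/4 allotted to Yoshiko's branch passes to Yoshiko's issue by representation.
The 1/4 is divided into 3 equal shares of 1/12 among Emiko, Haruki, Daichi.
Emiko is living and takes 1/12.
Haruki is living and takes 1/12.
Daichi is living and takes 1/12.
Umeko is living and takes 1/4.
Yori is living and takes 1/4.
Sachiko is living and takes 1/4.

Daichi 1/12; Emiko 1/12; Haruki 1/12; Sachiko 1/4; Umeko 1/4; Yori 1/4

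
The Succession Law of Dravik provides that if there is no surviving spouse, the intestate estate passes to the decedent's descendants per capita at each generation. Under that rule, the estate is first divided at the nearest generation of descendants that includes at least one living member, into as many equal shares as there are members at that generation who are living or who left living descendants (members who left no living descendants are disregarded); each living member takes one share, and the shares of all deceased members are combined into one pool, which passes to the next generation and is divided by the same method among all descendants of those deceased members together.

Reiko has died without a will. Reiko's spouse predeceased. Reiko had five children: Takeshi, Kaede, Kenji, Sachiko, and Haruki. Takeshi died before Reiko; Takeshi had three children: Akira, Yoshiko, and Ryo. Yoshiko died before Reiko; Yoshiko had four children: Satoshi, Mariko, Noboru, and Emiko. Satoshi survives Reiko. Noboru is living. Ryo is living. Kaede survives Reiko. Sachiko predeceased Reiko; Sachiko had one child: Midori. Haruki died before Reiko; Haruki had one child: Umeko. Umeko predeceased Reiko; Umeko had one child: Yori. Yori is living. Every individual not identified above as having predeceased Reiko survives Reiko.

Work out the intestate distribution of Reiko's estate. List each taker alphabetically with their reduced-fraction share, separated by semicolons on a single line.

There is no surviving spouse, so the entire estate passes to Reiko's descendants per capita at each generation.
At generation 1 (Takeshi, Kaede, Kenji, Sachiko, Haruki) there are 5 shares of (1)/5 = 1/5 each.
Living: Kaede and Kenji — each takes 1/5.
Deceased: Takeshi, Sachiko, and Haruki. Their combined 3/5 is pooled and carried to generation 2.
At generation 2 (Akira, Yoshiko, Ryo, Midori, Umeko) there are 5 shares of (3/5)/5 = 3/25 each.
Living: Akira, Ryo, and Midori — each takes 3/25.
Deceased: Yoshiko and Umeko. Their combined 6/25 is pooled and carried to generation 3.
At generation 3 (Satoshi, Mariko, Noboru, Emiko, Yori) there are 5 shares of (6/25)/5 = 6/125 each.
Living: Satoshi, Mariko, Noboru, Emiko, and Yori — each takes 6/125.

Akira 3/25; Emiko 6/125; Kaede 1/5; Kenji 1/5; Mariko 6/125; Midori 3/25; Noboru 6/125; Ryo 3/25; Satoshi 6/125; Yori 6/125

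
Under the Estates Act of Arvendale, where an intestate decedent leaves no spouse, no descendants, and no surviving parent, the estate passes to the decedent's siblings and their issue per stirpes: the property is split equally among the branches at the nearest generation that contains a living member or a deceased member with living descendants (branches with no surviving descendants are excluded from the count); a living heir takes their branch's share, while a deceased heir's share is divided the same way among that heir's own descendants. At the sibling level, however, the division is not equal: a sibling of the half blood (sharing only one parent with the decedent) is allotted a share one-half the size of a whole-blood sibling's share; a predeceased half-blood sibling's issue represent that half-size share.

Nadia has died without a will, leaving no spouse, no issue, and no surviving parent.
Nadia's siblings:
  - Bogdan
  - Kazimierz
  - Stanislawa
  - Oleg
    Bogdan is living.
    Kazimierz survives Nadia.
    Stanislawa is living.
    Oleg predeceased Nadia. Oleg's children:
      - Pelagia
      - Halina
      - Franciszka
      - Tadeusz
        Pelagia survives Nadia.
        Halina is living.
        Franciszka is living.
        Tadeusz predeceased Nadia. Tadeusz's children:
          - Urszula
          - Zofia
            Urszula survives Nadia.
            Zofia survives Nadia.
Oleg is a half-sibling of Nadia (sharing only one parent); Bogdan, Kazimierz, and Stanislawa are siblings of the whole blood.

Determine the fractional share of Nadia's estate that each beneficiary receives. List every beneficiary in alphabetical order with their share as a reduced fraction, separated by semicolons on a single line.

No spouse, descendants, or parent survives, so the estate passes to Nadia's siblings per stirpes.
Half-blood siblings count for one-half the weight of whole-blood siblings at the initial division.
Dividing 1 in proportion to weights (total weight 7/2): Bogdan (weight 1) → 2/7; Kazimierz (weight 1) → 2/7; Stanislawa (weight 1) → 2/7; Oleg (weight 1/2) → 1/7.
Bogdan is living and takes 2/7.
Kazimierz is living and takes 2/7.
Stanislawa is living and takes 2/7.
Oleg predeceased; the 1/7 allotted to Oleg's branch passes to Oleg's issue by representation.
The 1/7 is divided into 4 equal shares of 1/28 among Pelagia, Halina, Franciszka, Tadeusz.
Pelagia is living and takes 1/28.
Halina is living and takes 1/28.
Franciszka is living and takes 1/28.
Tadeusz predeceased; the 1/28 allotted to Tadeusz's branch passes to Tadeusz's issue by representation.
The 1/28 is divided into 2 equal shares of 1/56 among Urszula, Zofia.
Urszula is living and takes 1/56.
Zofia is living and takes 1/56.

Bogdan 2/7; Franciszka 1/28; Halina 1/28; Kazimierz 2/7; Pelagia 1/28; Stanislawa 2/7; Urszula 1/56; Zofia 1/56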